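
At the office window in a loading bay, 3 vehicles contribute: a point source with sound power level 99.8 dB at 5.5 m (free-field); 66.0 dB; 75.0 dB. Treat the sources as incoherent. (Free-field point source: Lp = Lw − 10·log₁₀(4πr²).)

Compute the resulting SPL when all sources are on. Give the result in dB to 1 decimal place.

77.8 dB

Source at 5.5 m: Lp = 99.8 − 10·log₁₀(4π·5.5²) = 99.8 − 10·log₁₀(380.133) = 74.0 dB.
Σ 10^(Lᵢ/10) = 6.072e+07.
Combined level = 10 log₁₀(6.072e+07) = 77.8 dB.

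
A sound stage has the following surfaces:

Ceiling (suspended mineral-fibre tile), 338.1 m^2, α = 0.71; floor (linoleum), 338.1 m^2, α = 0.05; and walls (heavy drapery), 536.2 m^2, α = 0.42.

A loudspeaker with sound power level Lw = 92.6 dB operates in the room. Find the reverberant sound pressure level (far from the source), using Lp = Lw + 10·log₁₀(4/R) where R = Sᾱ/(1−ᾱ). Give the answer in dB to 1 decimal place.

Σ(Sᵢαᵢ) = 338.1×0.71 + 338.1×0.05 + 536.2×0.42 = 482.160; total area S = 1212.4 m^2.
ᾱ = 0.3977, so room constant R = A/(1−ᾱ) = 800.531 m^2.
Lp = Lw + 10 log₁₀(4/R) = 92.6 -23.01 = 69.6 dB.

69.6 dB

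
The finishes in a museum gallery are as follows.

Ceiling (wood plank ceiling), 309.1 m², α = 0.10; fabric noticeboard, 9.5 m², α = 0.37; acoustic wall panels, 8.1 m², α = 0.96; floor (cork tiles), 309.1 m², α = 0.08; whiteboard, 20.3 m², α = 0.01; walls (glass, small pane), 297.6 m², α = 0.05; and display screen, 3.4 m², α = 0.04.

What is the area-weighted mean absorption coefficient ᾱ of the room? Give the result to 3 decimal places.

0.086

S = Σ Sᵢ = 309.1 + 9.5 + 8.1 + 309.1 + 20.3 + 297.6 + 3.4 = 957.1 m².
Σ(Sᵢαᵢ) = 309.1*0.10 + 9.5*0.37 + 8.1*0.96 + 309.1*0.08 + 20.3*0.01 + 297.6*0.05 + 3.4*0.04 = 82.148.
ᾱ = A/S = 0.086.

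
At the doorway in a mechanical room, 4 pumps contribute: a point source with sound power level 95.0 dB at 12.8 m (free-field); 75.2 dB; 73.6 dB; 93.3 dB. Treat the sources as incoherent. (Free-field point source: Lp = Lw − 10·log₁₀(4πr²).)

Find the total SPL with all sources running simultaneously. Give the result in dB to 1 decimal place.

93.4 dB

Source at 12.8 m: Lp = 95.0 − 10·log₁₀(4π·12.8²) = 95.0 − 10·log₁₀(2058.874) = 61.9 dB.
Converting to relative power and adding: 10^(61.9/10) + 10^(75.2/10) + 10^(73.6/10) + 10^(93.3/10) = 2.196e+09.
Back to dB: 10·log₁₀ Σ = 93.4 dB.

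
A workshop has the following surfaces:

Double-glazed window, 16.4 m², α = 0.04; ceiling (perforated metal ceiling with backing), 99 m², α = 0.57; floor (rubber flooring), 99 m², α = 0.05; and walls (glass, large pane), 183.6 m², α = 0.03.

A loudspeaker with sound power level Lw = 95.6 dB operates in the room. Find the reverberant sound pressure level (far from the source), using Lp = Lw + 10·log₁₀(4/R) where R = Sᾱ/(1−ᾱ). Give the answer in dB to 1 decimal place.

82.5 dB

A = 67.544 sabins; S = 398.0 m².
ᾱ = 0.1697, so room constant R = A/(1−ᾱ) = 81.349 m².
Lp = 95.6 + 10·log₁₀(4/81.349) = 95.6 + (-13.08) = 82.5 dB.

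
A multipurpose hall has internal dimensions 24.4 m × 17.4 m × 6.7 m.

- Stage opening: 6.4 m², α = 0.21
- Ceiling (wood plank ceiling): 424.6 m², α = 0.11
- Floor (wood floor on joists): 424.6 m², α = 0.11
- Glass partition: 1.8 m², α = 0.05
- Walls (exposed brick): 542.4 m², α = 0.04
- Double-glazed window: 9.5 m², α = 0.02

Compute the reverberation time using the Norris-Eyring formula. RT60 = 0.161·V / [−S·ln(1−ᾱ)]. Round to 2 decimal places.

S = Σ Sᵢ = 1409.3 m².
Σ(Sᵢαᵢ) = 6.4×0.21 + 424.6×0.11 + 424.6×0.11 + 1.8×0.05 + 542.4×0.04 + 9.5×0.02 = 116.732.
ᾱ = 116.732 / 1409.3 = 0.0828.
−S·ln(1−ᾱ) = −1409.3 × ln(1 − 0.0828) = 121.805.
V = 24.4 × 17.4 × 6.7 = 2844.552 m³.
RT60 = 0.161 × 2844.552 / 121.805 = 3.76 s.

3.76 sec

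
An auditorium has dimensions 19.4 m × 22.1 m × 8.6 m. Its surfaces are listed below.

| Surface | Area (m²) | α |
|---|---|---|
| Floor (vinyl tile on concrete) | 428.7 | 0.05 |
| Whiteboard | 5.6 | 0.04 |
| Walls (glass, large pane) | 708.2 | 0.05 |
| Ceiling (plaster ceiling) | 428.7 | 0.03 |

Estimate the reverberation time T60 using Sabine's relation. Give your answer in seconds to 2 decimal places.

Summing Sᵢαᵢ: 21.435 + 0.224 + 35.410 + 12.861 → A = 69.930 sabins.
V = 19.4·22.1·8.6 = 3687.164 m³.
T = 0.161 V/A = 0.161·3687.164/69.930 = 8.49 s.

8.49 s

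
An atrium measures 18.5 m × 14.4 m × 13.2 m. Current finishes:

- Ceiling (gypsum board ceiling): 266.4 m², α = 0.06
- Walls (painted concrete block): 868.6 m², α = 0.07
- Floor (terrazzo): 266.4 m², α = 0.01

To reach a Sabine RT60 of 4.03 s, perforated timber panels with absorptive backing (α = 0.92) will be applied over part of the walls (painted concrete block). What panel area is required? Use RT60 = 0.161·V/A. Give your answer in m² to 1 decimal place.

71.8

Total absorption A₁ = 266.4*0.06 + 868.6*0.07 + 266.4*0.01
  = 15.984 + 60.802 + 2.664 = 79.450 m² sabins.
Required A₂ = 0.161·3516.48/4.03 = 140.485 sabins.
Absorption to add: 140.485 − 79.450 = 61.035 sabins.
Net gain per m²: Δα = 0.92 − 0.07 = 0.85.
Panel area = 61.035 / 0.85 = 71.8 m².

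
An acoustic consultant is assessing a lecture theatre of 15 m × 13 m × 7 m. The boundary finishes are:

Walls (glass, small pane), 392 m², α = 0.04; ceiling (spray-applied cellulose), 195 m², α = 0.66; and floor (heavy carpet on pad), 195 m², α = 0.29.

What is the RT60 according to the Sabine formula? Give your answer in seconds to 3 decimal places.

Summing Sᵢαᵢ: 15.680 + 128.700 + 56.550 → A = 200.930 sabins.
Room volume: 1365 m³.
T = 0.161 V/A = 0.161·1365/200.930 = 1.094 s.

1.094 s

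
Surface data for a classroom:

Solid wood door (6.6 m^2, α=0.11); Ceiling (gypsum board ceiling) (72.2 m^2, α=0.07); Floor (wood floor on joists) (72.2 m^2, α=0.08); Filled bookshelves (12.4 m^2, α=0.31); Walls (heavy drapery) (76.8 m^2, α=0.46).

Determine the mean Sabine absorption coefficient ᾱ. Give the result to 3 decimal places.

Total surface area S = 240.2 m^2.
A = 6.6·0.11 + 72.2·0.07 + 72.2·0.08 + 12.4·0.31 + 76.8·0.46 = 50.728 sabins.
ᾱ = 50.728 / 240.2 = 0.211.

0.211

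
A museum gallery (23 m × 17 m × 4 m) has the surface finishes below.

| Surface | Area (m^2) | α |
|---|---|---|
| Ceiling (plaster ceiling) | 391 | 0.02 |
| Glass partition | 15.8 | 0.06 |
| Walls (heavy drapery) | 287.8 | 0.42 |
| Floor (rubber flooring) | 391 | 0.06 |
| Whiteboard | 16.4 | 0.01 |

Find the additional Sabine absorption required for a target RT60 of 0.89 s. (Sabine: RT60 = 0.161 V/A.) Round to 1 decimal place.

129.7 sabins

A₁ = Σ Sᵢαᵢ = 391*0.02 + 15.8*0.06 + 287.8*0.42 + 391*0.06 + 16.4*0.01 = 153.268 sabins.
Target A₂ = 0.161·1564/0.89 = 282.926 sabins (V = 1564 m³).
ΔA = A₂ − A₁ = 282.926 − 153.268 = 129.7 sabins.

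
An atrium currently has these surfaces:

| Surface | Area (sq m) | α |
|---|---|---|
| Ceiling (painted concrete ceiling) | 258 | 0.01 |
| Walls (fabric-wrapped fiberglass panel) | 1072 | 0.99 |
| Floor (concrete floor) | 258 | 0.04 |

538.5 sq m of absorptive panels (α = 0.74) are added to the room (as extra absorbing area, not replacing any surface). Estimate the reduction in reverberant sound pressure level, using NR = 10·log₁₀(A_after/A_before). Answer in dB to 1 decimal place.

Equivalent absorption area: A_before = 258*0.01 + 1072*0.99 + 258*0.04 = 1074.180 sq m.
Added absorption = 538.5 × 0.74 = 398.490 sabins.
A_after = 1074.180 + 398.490 = 1472.670 sabins.
NR = 10·log₁₀(1472.670/1074.180) = 1.4 dB.

1.4 dB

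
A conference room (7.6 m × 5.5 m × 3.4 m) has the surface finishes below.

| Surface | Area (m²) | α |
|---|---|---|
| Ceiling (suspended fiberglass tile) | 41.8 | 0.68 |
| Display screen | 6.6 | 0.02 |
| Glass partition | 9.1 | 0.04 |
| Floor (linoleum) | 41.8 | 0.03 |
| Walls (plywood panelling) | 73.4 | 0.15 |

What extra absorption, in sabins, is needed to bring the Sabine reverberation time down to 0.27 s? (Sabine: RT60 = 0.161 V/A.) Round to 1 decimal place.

43.6 sabins

Equivalent absorption area: A₁ = 41.8×0.68 + 6.6×0.02 + 9.1×0.04 + 41.8×0.03 + 73.4×0.15 = 41.184 m².
Target A₂ = 0.161·142.12/0.27 = 84.746 sabins (V = 142.12 m³).
Additional absorption ΔA = 84.746 − 41.184 = 43.6 sabins.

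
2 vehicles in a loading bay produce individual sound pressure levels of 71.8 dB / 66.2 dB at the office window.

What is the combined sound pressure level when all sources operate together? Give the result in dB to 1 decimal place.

Σ 10^(Lᵢ/10) = 1.93e+07.
Back to dB: 10·log₁₀ Σ = 72.9 dB.

72.9 dB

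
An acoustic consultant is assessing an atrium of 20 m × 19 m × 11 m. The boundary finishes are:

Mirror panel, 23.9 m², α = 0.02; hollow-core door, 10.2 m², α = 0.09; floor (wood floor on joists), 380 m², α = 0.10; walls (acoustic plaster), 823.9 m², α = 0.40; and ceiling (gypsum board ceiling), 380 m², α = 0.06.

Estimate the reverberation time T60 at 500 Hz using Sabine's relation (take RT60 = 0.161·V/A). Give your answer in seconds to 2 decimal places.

1.72 sec

A = Σ Sᵢαᵢ = 23.9*0.02 + 10.2*0.09 + 380*0.10 + 823.9*0.40 + 380*0.06 = 391.756 sabins.
V = 20·19·11 = 4180 m³.
T = 0.161 V/A = 0.161·4180/391.756 = 1.72 s.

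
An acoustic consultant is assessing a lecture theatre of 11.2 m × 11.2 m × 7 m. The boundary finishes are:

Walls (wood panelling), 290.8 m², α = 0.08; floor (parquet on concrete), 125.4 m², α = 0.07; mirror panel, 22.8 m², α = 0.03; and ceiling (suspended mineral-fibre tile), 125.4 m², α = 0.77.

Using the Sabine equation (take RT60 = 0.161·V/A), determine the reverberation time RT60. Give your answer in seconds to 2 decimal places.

Equivalent absorption area: A = 290.8*0.08 + 125.4*0.07 + 22.8*0.03 + 125.4*0.77 = 129.284 m².
Volume V = 11.2 × 11.2 × 7 = 878.08 m³.
Sabine: RT60 = 0.161 × 878.08 / 129.284 = 1.09 s.

1.09 s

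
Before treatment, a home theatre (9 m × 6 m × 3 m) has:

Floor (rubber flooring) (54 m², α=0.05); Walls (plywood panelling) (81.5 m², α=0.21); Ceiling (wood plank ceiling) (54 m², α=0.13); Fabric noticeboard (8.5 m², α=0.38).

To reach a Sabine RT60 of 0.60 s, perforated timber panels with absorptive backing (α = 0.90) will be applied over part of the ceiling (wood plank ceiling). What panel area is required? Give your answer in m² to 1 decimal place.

Summing Sᵢαᵢ: 2.700 + 17.115 + 7.020 + 3.230 → A₁ = 30.065 sabins.
Required A₂ = 0.161·162/0.60 = 43.470 sabins.
Absorption to add: 43.470 − 30.065 = 13.405 sabins.
Net gain per m²: Δα = 0.90 − 0.13 = 0.77.
Area = ΔA/Δα = 13.405/0.77 = 17.4 m².

17.4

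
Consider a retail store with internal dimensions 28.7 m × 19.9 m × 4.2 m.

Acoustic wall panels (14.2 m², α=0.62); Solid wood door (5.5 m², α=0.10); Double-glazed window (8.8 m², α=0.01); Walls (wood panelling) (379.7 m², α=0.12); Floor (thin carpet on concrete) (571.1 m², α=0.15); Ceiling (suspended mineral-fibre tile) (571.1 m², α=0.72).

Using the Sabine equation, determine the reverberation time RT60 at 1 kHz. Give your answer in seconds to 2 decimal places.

0.70 sec

Summing Sᵢαᵢ: 8.804 + 0.550 + 0.088 + 45.564 + 85.665 + 411.192 → A = 551.863 sabins.
Room volume: 2398.746 m³.
Sabine: RT60 = 0.161 × 2398.746 / 551.863 = 0.70 s.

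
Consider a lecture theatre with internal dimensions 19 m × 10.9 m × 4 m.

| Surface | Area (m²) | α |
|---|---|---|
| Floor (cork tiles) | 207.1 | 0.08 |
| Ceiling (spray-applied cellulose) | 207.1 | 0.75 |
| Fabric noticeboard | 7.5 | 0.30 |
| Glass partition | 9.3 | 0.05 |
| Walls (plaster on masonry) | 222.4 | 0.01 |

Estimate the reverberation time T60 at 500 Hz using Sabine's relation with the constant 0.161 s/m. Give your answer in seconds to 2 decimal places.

0.75 seconds

Equivalent absorption area: A = 207.1·0.08 + 207.1·0.75 + 7.5·0.30 + 9.3·0.05 + 222.4·0.01 = 176.832 m².
Room volume: 828.4 m³.
RT60 = 0.161 · V / A = 0.161 × 828.4 / 176.832 = 0.75 s.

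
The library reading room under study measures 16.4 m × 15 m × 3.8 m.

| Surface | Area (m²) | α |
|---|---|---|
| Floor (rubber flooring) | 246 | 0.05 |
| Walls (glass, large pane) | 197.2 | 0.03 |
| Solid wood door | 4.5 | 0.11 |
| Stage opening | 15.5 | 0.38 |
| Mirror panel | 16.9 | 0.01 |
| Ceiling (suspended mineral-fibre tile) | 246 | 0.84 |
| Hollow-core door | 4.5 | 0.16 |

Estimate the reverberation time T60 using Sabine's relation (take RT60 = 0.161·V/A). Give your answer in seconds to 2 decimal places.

Total absorption A = 246×0.05 + 197.2×0.03 + 4.5×0.11 + 15.5×0.38 + 16.9×0.01 + 246×0.84 + 4.5×0.16
  = 12.300 + 5.916 + 0.495 + 5.890 + 0.169 + 206.640 + 0.720 = 232.130 m² sabins.
V = 16.4·15·3.8 = 934.8 m³.
Sabine: RT60 = 0.161 × 934.8 / 232.130 = 0.65 s.

0.65 s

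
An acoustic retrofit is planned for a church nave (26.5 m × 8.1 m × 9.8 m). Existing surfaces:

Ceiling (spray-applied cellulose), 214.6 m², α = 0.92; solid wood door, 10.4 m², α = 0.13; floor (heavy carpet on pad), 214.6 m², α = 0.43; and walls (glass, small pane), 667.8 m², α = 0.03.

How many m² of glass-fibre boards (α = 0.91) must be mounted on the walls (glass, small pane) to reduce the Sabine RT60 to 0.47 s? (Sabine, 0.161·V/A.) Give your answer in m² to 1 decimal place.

465.3

A₁ = Σ Sᵢαᵢ = 214.6×0.92 + 10.4×0.13 + 214.6×0.43 + 667.8×0.03 = 311.096 sabins.
V = 2103.57 m³. Target absorption A₂ = 0.161 × 2103.57 / 0.47 = 720.585 sabins.
Absorption to add: 720.585 − 311.096 = 409.489 sabins.
Each m² of panel replacing the walls (glass, small pane) adds (0.91 − 0.03) = 0.88 sabins.
Panel area = 409.489 / 0.88 = 465.3 m².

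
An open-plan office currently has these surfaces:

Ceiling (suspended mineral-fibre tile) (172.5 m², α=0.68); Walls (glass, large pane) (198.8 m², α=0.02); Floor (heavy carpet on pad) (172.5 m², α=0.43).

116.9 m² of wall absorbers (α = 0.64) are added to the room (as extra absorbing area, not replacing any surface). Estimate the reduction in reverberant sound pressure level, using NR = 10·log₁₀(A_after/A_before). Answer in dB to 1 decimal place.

Summing Sᵢαᵢ: 117.300 + 3.976 + 74.175 → A_before = 195.451 sabins.
Treatment contributes 116.9·0.64 = 74.816 sabins.
A_after = 195.451 + 74.816 = 270.267 sabins.
Reduction = 10 log₁₀(A_after/A_before) = 10 log₁₀(1.3828) = 1.4 dB.

1.4 dB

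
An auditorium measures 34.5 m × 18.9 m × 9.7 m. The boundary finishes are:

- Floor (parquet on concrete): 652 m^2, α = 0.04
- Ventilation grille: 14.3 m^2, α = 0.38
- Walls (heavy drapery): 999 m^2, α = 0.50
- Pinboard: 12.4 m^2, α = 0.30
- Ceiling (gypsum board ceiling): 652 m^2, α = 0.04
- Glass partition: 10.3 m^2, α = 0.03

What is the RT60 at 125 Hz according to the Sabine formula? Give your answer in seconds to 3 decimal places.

1.815 s

Summing Sᵢαᵢ: 26.080 + 5.434 + 499.500 + 3.720 + 26.080 + 0.309 → A = 561.123 sabins.
V = 34.5·18.9·9.7 = 6324.885 m³.
RT60 = 0.161 · V / A = 0.161 × 6324.885 / 561.123 = 1.815 s.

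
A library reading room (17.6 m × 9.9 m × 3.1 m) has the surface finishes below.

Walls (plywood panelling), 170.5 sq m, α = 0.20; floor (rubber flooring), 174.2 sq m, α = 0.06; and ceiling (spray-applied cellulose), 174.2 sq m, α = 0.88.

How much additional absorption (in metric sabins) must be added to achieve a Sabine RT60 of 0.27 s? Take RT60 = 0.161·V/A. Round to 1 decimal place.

Summing Sᵢαᵢ: 34.100 + 10.452 + 153.296 → A₁ = 197.848 sabins.
Target A₂ = 0.161·540.144/0.27 = 322.086 sabins (V = 540.144 m³).
ΔA = A₂ − A₁ = 322.086 − 197.848 = 124.2 sabins.

124.2 sabins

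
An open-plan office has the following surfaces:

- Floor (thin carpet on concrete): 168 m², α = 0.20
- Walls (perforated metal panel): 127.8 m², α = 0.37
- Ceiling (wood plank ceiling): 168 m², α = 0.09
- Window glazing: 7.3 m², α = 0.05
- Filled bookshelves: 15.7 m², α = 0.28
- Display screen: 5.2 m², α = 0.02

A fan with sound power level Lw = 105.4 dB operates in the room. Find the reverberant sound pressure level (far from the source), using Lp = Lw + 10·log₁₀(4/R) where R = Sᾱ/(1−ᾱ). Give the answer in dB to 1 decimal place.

A = 100.871 sabins; S = 492.0 m².
ᾱ = 100.871/492.0 = 0.2050; R = Sᾱ/(1−ᾱ) = 100.871/(1−0.2050) = 126.882 m².
Lp = 105.4 + 10·log₁₀(4/126.882) = 105.4 + (-15.01) = 90.4 dB.

90.4 dB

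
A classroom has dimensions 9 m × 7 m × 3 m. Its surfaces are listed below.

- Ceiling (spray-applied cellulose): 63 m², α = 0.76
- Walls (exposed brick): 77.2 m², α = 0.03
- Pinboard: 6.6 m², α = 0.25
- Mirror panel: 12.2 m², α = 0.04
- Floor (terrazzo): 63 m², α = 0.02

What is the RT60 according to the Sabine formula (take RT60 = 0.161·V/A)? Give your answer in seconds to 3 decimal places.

0.568 s

Summing Sᵢαᵢ: 47.880 + 2.316 + 1.650 + 0.488 + 1.260 → A = 53.594 sabins.
V = 9·7·3 = 189 m³.
T = 0.161 V/A = 0.161·189/53.594 = 0.568 s.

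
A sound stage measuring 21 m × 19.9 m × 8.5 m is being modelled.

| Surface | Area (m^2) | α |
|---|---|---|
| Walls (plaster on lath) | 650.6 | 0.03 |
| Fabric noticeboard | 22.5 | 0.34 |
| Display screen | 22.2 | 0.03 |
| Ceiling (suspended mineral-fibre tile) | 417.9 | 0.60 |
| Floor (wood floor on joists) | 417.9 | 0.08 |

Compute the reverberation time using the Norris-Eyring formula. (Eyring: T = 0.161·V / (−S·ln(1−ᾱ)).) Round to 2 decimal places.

1.64 s

S = Σ Sᵢ = 1531.1 m^2.
Σ(Sᵢαᵢ) = 650.6·0.03 + 22.5·0.34 + 22.2·0.03 + 417.9·0.60 + 417.9·0.08 = 312.006.
ᾱ = 312.006 / 1531.1 = 0.2038.
−S·ln(1−ᾱ) = −1531.1 × ln(1 − 0.2038) = 348.945.
V = 21 × 19.9 × 8.5 = 3552.15 m³.
T = 0.161·V/[−S·ln(1−ᾱ)] = 0.161·3552.15/348.945 = 1.64 s.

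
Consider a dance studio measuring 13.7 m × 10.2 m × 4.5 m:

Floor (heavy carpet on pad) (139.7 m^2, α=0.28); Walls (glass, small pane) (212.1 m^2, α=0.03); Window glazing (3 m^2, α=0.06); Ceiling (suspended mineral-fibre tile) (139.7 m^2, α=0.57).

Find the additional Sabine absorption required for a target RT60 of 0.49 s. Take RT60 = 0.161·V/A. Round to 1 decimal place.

81.3 sabins

A₁ = Σ Sᵢαᵢ = 139.7*0.28 + 212.1*0.03 + 3*0.06 + 139.7*0.57 = 125.288 sabins.
V = 628.83 m³. Required absorption A₂ = 0.161 × 628.83 / 0.49 = 206.616 sabins.
Shortfall: 206.616 − 125.288 = 81.3 sabins.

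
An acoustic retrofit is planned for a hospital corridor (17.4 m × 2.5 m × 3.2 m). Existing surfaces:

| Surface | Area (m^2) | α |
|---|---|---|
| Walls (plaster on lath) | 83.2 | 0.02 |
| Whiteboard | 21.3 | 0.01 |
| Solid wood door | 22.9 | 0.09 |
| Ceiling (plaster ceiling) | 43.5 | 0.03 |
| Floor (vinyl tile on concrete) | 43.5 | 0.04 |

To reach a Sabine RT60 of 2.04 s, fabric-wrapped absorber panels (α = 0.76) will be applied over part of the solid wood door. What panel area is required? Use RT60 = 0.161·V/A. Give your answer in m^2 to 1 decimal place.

6.0

Summing Sᵢαᵢ: 1.664 + 0.213 + 2.061 + 1.305 + 1.740 → A₁ = 6.983 sabins.
V = 139.2 m³. Target absorption A₂ = 0.161 × 139.2 / 2.04 = 10.986 sabins.
Absorption to add: 10.986 − 6.983 = 4.003 sabins.
Net gain per m^2: Δα = 0.76 − 0.09 = 0.67.
Panel area = 4.003 / 0.67 = 6.0 m^2.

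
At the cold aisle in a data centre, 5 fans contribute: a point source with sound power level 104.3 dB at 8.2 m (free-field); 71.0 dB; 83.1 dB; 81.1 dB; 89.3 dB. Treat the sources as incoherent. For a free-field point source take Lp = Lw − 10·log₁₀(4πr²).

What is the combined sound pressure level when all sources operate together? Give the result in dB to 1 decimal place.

Source at 8.2 m: Lp = 104.3 − 10·log₁₀(4π·8.2²) = 104.3 − 10·log₁₀(844.963) = 75.0 dB.
Converting to relative power and adding: 10^(75.0/10) + 10^(71.0/10) + 10^(83.1/10) + 10^(81.1/10) + 10^(89.3/10) = 1.228e+09.
Combined level = 10 log₁₀(1.228e+09) = 90.9 dB.

90.9 dB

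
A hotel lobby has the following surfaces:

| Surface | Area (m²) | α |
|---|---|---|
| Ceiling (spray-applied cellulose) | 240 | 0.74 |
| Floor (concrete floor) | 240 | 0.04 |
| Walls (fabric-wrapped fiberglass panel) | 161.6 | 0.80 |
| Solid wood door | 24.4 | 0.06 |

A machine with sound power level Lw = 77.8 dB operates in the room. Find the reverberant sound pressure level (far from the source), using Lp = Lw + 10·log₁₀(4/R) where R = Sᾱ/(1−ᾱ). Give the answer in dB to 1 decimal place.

Σ(Sᵢαᵢ) = 240·0.74 + 240·0.04 + 161.6·0.80 + 24.4·0.06 = 317.944; total area S = 666.0 m².
ᾱ = 0.4774, so room constant R = A/(1−ᾱ) = 608.389 m².
Lp = Lw + 10 log₁₀(4/R) = 77.8 -21.82 = 56.0 dB.

56.0 dB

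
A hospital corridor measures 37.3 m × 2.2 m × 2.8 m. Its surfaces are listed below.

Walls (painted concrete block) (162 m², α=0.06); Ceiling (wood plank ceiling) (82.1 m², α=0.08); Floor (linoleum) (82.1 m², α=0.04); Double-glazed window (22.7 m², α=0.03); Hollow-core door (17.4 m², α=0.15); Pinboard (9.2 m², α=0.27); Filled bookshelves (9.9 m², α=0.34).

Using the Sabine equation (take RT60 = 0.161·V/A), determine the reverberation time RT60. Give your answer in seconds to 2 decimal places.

Equivalent absorption area: A = 162·0.06 + 82.1·0.08 + 82.1·0.04 + 22.7·0.03 + 17.4·0.15 + 9.2·0.27 + 9.9·0.34 = 28.713 m².
Volume V = 37.3 × 2.2 × 2.8 = 229.768 m³.
Sabine: RT60 = 0.161 × 229.768 / 28.713 = 1.29 s.

1.29 sec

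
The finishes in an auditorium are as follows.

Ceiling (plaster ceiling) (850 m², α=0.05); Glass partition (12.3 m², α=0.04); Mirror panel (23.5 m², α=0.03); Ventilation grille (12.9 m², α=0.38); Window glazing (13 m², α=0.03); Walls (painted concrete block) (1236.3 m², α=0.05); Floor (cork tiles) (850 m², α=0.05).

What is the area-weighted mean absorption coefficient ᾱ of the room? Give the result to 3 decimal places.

0.051

Total surface area S = 2998.0 m².
A = 850*0.05 + 12.3*0.04 + 23.5*0.03 + 12.9*0.38 + 13*0.03 + 1236.3*0.05 + 850*0.05 = 153.304 sabins.
ᾱ = 153.304 / 2998.0 = 0.051.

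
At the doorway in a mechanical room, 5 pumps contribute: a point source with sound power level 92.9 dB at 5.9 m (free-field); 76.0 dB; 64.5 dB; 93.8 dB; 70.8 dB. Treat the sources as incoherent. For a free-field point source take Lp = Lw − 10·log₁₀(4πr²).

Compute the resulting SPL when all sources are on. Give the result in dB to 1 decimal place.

93.9 dB

Source at 5.9 m: Lp = 92.9 − 10·log₁₀(4π·5.9²) = 92.9 − 10·log₁₀(437.435) = 66.5 dB.
Converting to relative power and adding: 10^(66.5/10) + 10^(76.0/10) + 10^(64.5/10) + 10^(93.8/10) + 10^(70.8/10) = 2.458e+09.
L_total = 10·log₁₀(2.458e+09) = 93.9 dB.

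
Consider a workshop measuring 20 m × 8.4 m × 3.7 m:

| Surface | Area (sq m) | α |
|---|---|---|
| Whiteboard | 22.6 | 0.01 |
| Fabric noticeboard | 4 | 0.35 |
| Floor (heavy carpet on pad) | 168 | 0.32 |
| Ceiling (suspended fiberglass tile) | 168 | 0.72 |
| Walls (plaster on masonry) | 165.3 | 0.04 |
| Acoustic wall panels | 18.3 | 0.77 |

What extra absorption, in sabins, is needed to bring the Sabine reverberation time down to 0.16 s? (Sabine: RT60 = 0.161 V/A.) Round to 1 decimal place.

428.4 sabins

Equivalent absorption area: A₁ = 22.6*0.01 + 4*0.35 + 168*0.32 + 168*0.72 + 165.3*0.04 + 18.3*0.77 = 197.049 sq m.
Target A₂ = 0.161·621.6/0.16 = 625.485 sabins (V = 621.6 m³).
Additional absorption ΔA = 625.485 − 197.049 = 428.4 sabins.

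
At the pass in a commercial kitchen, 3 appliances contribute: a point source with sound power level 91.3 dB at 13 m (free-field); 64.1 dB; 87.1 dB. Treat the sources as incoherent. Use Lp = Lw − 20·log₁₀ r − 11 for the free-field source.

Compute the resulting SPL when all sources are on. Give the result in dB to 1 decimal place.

87.1 dB

Source at 13 m: Lp = 91.3 − 20·log₁₀(13) − 11 = 58.0 dB.
Sum in the linear (power) domain: Σ 10^(Lᵢ/10) = 10^(58.0/10) + 10^(64.1/10) + 10^(87.1/10) = 5.161e+08.
L_total = 10·log₁₀(5.161e+08) = 87.1 dB.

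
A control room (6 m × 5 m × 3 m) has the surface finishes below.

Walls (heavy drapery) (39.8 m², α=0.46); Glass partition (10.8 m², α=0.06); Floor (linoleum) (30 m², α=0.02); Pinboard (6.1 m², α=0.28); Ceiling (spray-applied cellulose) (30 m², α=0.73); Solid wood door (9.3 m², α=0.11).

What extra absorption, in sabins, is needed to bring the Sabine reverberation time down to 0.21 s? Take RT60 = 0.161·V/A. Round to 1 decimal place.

24.8 sabins

Equivalent absorption area: A₁ = 39.8×0.46 + 10.8×0.06 + 30×0.02 + 6.1×0.28 + 30×0.73 + 9.3×0.11 = 44.187 m².
For T = 0.21 s, need A₂ = 0.161·V/T = 0.161·90/0.21 = 69.000 sabins.
Additional absorption ΔA = 69.000 − 44.187 = 24.8 sabins.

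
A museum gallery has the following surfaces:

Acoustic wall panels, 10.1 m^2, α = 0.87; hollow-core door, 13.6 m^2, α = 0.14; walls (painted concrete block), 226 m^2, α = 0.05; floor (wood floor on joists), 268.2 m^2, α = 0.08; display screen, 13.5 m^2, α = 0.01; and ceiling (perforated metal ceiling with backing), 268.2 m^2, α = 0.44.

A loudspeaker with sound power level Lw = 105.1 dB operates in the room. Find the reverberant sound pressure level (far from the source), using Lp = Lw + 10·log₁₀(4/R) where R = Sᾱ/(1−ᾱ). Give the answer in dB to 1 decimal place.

88.1 dB

Σ(Sᵢαᵢ) = 10.1·0.87 + 13.6·0.14 + 226·0.05 + 268.2·0.08 + 13.5·0.01 + 268.2·0.44 = 161.590; total area S = 799.6 m^2.
ᾱ = 0.2021, so room constant R = A/(1−ᾱ) = 202.519 m^2.
Lp = 105.1 + 10·log₁₀(4/202.519) = 105.1 + (-17.04) = 88.1 dB.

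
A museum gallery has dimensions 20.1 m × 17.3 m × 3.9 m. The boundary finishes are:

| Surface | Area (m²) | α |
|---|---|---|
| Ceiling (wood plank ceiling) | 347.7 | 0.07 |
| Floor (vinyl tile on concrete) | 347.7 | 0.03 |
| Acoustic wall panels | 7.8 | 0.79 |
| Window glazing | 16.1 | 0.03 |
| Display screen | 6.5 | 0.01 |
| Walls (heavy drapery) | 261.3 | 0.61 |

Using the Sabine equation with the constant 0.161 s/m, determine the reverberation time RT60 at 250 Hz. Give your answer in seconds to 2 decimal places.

A = Σ Sᵢαᵢ = 347.7×0.07 + 347.7×0.03 + 7.8×0.79 + 16.1×0.03 + 6.5×0.01 + 261.3×0.61 = 200.873 sabins.
V = 20.1·17.3·3.9 = 1356.147 m³.
Sabine: RT60 = 0.161 × 1356.147 / 200.873 = 1.09 s.

1.09 s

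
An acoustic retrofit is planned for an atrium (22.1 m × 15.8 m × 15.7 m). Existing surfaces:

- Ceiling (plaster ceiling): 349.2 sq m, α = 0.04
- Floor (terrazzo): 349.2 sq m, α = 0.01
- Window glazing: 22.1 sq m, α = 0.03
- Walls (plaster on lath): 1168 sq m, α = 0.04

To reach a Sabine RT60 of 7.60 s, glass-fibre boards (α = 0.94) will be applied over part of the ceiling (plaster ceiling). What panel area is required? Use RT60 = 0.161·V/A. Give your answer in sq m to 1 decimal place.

A₁ = Σ Sᵢαᵢ = 349.2×0.04 + 349.2×0.01 + 22.1×0.03 + 1168×0.04 = 64.843 sabins.
V = 5482.126 m³. Target absorption A₂ = 0.161 × 5482.126 / 7.60 = 116.135 sabins.
ΔA needed = 116.135 − 64.843 = 51.292 sabins.
Net gain per sq m: Δα = 0.94 − 0.04 = 0.90.
Panel area = 51.292 / 0.90 = 57.0 sq m.

57.0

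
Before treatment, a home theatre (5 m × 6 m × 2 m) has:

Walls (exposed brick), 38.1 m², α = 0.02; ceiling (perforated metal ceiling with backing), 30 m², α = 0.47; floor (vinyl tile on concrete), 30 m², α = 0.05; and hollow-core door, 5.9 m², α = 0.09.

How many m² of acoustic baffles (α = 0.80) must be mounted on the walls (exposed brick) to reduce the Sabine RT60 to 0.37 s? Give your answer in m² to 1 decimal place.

11.8

A₁ = Σ Sᵢαᵢ = 38.1·0.02 + 30·0.47 + 30·0.05 + 5.9·0.09 = 16.893 sabins.
V = 60 m³. Target absorption A₂ = 0.161 × 60 / 0.37 = 26.108 sabins.
ΔA needed = 26.108 − 16.893 = 9.215 sabins.
Net gain per m²: Δα = 0.80 − 0.02 = 0.78.
Panel area = 9.215 / 0.78 = 11.8 m².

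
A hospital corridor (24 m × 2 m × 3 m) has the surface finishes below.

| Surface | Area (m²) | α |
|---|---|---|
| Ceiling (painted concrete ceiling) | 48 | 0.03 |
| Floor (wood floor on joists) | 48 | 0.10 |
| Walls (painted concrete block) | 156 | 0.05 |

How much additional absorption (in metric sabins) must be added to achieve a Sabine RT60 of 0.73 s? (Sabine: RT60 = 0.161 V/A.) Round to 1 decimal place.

Total absorption A₁ = 48*0.03 + 48*0.10 + 156*0.05
  = 1.440 + 4.800 + 7.800 = 14.040 m² sabins.
For T = 0.73 s, need A₂ = 0.161·V/T = 0.161·144/0.73 = 31.759 sabins.
Additional absorption ΔA = 31.759 − 14.040 = 17.7 sabins.

17.7 sabins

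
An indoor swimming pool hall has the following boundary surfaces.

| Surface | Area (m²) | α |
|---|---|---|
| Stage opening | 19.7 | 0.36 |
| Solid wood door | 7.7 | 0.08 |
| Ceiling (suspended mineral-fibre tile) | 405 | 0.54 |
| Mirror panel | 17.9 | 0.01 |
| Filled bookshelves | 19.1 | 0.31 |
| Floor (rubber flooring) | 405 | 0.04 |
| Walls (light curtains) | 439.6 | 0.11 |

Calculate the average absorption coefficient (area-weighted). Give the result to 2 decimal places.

0.23

Total surface area S = 1314.0 m².
Weighted sum Σ Sα = 297.064.
ᾱ = 297.064 / 1314.0 = 0.23.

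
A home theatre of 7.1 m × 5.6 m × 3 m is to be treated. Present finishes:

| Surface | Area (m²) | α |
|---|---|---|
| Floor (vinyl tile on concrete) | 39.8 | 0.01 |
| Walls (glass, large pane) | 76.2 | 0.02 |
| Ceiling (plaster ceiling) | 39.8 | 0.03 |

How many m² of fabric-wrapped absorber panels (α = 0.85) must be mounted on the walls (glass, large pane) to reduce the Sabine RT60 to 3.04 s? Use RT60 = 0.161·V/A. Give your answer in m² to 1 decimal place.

Equivalent absorption area: A₁ = 39.8*0.01 + 76.2*0.02 + 39.8*0.03 = 3.116 m².
V = 119.28 m³. Target absorption A₂ = 0.161 × 119.28 / 3.04 = 6.317 sabins.
ΔA needed = 6.317 − 3.116 = 3.201 sabins.
Net gain per m²: Δα = 0.85 − 0.02 = 0.83.
Panel area = 3.201 / 0.83 = 3.9 m².

3.9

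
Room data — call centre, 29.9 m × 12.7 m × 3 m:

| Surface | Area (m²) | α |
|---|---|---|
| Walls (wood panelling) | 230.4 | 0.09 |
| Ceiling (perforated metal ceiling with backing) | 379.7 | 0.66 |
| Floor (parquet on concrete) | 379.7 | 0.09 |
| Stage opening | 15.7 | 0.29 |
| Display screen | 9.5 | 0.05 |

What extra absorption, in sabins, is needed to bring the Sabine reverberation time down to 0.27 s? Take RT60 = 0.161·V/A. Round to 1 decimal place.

368.8 sabins

Summing Sᵢαᵢ: 20.736 + 250.602 + 34.173 + 4.553 + 0.475 → A₁ = 310.539 sabins.
For T = 0.27 s, need A₂ = 0.161·V/T = 0.161·1139.19/0.27 = 679.295 sabins.
Shortfall: 679.295 − 310.539 = 368.8 sabins.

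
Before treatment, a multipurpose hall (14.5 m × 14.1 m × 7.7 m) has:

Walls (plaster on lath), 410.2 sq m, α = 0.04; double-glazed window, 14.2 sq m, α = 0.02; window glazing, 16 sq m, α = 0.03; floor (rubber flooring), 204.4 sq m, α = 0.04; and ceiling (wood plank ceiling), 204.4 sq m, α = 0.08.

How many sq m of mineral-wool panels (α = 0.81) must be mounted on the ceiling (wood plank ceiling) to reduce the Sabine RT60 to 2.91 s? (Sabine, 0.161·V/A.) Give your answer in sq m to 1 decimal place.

A₁ = Σ Sᵢαᵢ = 410.2×0.04 + 14.2×0.02 + 16×0.03 + 204.4×0.04 + 204.4×0.08 = 41.700 sabins.
Required A₂ = 0.161·1574.265/2.91 = 87.099 sabins.
ΔA needed = 87.099 − 41.700 = 45.399 sabins.
Each sq m of panel replacing the ceiling (wood plank ceiling) adds (0.81 − 0.08) = 0.73 sabins.
Area = ΔA/Δα = 45.399/0.73 = 62.2 sq m.

62.2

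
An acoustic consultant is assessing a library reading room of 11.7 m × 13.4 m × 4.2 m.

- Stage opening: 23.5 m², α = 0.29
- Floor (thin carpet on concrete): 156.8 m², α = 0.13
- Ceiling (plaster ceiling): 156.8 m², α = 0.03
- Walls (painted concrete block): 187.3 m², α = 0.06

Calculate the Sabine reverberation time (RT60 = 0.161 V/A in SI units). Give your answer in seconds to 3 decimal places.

2.457 s

Summing Sᵢαᵢ: 6.815 + 20.384 + 4.704 + 11.238 → A = 43.141 sabins.
Volume V = 11.7 × 13.4 × 4.2 = 658.476 m³.
Sabine: RT60 = 0.161 × 658.476 / 43.141 = 2.457 s.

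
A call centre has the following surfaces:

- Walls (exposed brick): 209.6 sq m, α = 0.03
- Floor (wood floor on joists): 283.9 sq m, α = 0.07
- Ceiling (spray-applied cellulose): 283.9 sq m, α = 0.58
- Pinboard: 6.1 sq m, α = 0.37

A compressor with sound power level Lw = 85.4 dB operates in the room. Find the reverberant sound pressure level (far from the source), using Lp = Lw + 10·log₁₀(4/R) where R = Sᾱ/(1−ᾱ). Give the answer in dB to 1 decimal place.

A = 193.080 sabins; S = 783.5 sq m.
ᾱ = 0.2464, so room constant R = A/(1−ᾱ) = 256.210 sq m.
Lp = Lw + 10 log₁₀(4/R) = 85.4 -18.07 = 67.3 dB.

67.3 dB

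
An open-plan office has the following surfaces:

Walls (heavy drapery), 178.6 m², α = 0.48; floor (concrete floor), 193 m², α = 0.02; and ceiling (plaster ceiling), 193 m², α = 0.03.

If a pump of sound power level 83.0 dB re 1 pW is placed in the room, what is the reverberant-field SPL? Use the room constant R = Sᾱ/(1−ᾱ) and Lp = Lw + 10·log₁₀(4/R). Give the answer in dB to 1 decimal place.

68.4 dB

Σ(Sᵢαᵢ) = 178.6·0.48 + 193·0.02 + 193·0.03 = 95.378; total area S = 564.6 m².
ᾱ = 95.378/564.6 = 0.1689; R = Sᾱ/(1−ᾱ) = 95.378/(1−0.1689) = 114.761 m².
Lp = 83.0 + 10·log₁₀(4/114.761) = 83.0 + (-14.58) = 68.4 dB.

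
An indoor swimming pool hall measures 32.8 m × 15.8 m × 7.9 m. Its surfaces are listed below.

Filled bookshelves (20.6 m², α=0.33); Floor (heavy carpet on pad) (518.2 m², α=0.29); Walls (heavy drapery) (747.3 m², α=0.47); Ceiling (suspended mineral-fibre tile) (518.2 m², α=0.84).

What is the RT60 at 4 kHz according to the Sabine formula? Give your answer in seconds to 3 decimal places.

0.699 s

Summing Sᵢαᵢ: 6.798 + 150.278 + 351.231 + 435.288 → A = 943.595 sabins.
V = 32.8·15.8·7.9 = 4094.096 m³.
Sabine: RT60 = 0.161 × 4094.096 / 943.595 = 0.699 s.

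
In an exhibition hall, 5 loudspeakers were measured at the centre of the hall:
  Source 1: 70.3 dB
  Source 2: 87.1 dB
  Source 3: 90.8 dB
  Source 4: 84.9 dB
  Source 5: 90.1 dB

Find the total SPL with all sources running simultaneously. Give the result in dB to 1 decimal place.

Converting to relative power and adding: 10^(70.3/10) + 10^(87.1/10) + 10^(90.8/10) + 10^(84.9/10) + 10^(90.1/10) = 3.058e+09.
Back to dB: 10·log₁₀ Σ = 94.9 dB.

94.9 dB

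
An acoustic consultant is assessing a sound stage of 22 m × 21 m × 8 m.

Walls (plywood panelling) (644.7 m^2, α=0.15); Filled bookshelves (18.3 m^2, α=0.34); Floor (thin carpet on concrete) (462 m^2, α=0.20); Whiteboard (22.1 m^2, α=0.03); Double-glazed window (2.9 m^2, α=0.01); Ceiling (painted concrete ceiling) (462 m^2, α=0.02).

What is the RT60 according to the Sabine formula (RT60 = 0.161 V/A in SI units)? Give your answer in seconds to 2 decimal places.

Total absorption A = 644.7*0.15 + 18.3*0.34 + 462*0.20 + 22.1*0.03 + 2.9*0.01 + 462*0.02
  = 96.705 + 6.222 + 92.400 + 0.663 + 0.029 + 9.240 = 205.259 m^2 sabins.
Volume V = 22 × 21 × 8 = 3696 m³.
RT60 = 0.161 · V / A = 0.161 × 3696 / 205.259 = 2.90 s.

2.90 seconds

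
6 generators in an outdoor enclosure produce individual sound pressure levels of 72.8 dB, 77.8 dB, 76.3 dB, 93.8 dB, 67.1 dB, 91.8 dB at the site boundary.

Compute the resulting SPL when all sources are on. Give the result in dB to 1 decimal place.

Converting to relative power and adding: 10^(72.8/10) + 10^(77.8/10) + 10^(76.3/10) + 10^(93.8/10) + 10^(67.1/10) + 10^(91.8/10) = 4.039e+09.
L_total = 10·log₁₀(4.039e+09) = 96.1 dB.

96.1 dB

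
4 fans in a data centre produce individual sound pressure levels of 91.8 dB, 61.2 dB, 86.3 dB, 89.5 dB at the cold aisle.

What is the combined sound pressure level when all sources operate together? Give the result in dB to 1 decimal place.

Converting to relative power and adding: 10^(91.8/10) + 10^(61.2/10) + 10^(86.3/10) + 10^(89.5/10) = 2.833e+09.
Back to dB: 10·log₁₀ Σ = 94.5 dB.

94.5 dB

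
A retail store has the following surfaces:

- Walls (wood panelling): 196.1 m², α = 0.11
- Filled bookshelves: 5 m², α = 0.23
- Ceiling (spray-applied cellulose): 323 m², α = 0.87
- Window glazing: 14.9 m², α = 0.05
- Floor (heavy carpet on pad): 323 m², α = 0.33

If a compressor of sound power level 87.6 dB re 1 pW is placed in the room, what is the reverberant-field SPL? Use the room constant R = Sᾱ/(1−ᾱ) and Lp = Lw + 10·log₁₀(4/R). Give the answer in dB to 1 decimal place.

Σ(Sᵢαᵢ) = 196.1×0.11 + 5×0.23 + 323×0.87 + 14.9×0.05 + 323×0.33 = 411.066; total area S = 862.0 m².
ᾱ = 411.066/862.0 = 0.4769; R = Sᾱ/(1−ᾱ) = 411.066/(1−0.4769) = 785.827 m².
Lp = 87.6 + 10·log₁₀(4/785.827) = 87.6 + (-22.93) = 64.7 dB.

64.7 dB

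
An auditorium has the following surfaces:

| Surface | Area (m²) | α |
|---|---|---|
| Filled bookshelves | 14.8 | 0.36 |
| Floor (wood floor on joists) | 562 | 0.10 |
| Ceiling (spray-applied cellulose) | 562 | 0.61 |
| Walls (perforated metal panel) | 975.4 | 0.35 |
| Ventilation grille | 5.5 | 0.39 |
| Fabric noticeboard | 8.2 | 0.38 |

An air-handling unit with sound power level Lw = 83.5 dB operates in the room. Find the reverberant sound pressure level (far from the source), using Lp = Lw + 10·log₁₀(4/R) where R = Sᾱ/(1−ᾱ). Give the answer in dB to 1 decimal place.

58.9 dB

A = 750.999 sabins; S = 2127.9 m².
ᾱ = 750.999/2127.9 = 0.3529; R = Sᾱ/(1−ᾱ) = 750.999/(1−0.3529) = 1160.561 m².
Lp = Lw + 10 log₁₀(4/R) = 83.5 -24.63 = 58.9 dB.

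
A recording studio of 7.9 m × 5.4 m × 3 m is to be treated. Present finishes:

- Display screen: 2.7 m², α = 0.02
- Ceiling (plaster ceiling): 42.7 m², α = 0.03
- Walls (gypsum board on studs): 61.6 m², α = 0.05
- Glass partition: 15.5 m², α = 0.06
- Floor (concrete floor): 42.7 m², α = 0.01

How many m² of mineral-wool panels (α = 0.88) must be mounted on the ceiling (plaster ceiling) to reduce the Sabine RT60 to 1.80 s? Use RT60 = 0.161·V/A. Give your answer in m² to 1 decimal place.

Summing Sᵢαᵢ: 0.054 + 1.281 + 3.080 + 0.930 + 0.427 → A₁ = 5.772 sabins.
Required A₂ = 0.161·127.98/1.80 = 11.447 sabins.
Absorption to add: 11.447 − 5.772 = 5.675 sabins.
Net gain per m²: Δα = 0.88 − 0.03 = 0.85.
Area = ΔA/Δα = 5.675/0.85 = 6.7 m².

6.7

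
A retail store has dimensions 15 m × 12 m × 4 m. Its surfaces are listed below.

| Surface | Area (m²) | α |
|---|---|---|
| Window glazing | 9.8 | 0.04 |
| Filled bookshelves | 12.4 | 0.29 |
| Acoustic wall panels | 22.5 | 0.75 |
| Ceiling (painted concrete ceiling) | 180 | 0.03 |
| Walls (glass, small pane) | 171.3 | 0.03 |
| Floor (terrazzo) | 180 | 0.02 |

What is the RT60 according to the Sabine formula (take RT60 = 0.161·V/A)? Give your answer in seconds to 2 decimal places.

Equivalent absorption area: A = 9.8*0.04 + 12.4*0.29 + 22.5*0.75 + 180*0.03 + 171.3*0.03 + 180*0.02 = 35.002 m².
V = 15·12·4 = 720 m³.
RT60 = 0.161 · V / A = 0.161 × 720 / 35.002 = 3.31 s.

3.31 sec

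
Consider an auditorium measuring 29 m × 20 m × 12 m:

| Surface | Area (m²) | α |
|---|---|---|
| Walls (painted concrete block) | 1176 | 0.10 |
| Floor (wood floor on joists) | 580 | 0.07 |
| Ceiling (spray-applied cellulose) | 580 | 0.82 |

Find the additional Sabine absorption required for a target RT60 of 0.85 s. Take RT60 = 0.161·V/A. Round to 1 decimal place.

A₁ = Σ Sᵢαᵢ = 1176·0.10 + 580·0.07 + 580·0.82 = 633.800 sabins.
Target A₂ = 0.161·6960/0.85 = 1318.306 sabins (V = 6960 m³).
ΔA = A₂ − A₁ = 1318.306 − 633.800 = 684.5 sabins.

684.5 sabins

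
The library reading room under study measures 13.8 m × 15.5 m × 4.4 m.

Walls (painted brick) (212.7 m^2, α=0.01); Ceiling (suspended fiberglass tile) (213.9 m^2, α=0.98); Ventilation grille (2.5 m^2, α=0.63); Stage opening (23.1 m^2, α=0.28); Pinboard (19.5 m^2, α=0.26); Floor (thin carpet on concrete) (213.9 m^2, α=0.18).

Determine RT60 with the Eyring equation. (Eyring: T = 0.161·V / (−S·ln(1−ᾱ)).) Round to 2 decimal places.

S = Σ Sᵢ = 685.6 m^2.
Absorption A = 212.7×0.01 + 213.9×0.98 + 2.5×0.63 + 23.1×0.28 + 19.5×0.26 + 213.9×0.18 = 263.364 sabins.
Mean coefficient ᾱ = A/S = 0.3841.
−S·ln(1−ᾱ) = −685.6 × ln(1 − 0.3841) = 332.290.
V = 13.8 × 15.5 × 4.4 = 941.16 m³.
T = 0.161·V/[−S·ln(1−ᾱ)] = 0.161·941.16/332.290 = 0.46 s.

0.46 sec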